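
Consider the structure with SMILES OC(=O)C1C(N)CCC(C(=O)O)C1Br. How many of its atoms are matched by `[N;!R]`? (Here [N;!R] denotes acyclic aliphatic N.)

1

The query [N;!R] means: aliphatic nitrogen not in a ring.
Check the 14 heavy atoms by environment: 6× C (in 6-ring) → no; 2× C (acyclic) → no; 4× O (acyclic) → no; 1× N (acyclic) → match; 1× Br (acyclic) → no.
That gives 1 matching atom.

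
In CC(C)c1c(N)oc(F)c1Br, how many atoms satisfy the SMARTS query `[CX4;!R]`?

The query [CX4;!R] means: aliphatic carbon with four total connections, not in a ring.
Check the 11 heavy atoms by environment: 1× o (aromatic, X2, in 5-ring) → no; 4× c (aromatic, X3, in 5-ring) → no; 1× Br (X1, acyclic) → no; 1× F (X1, acyclic) → no; 1× N (X3, acyclic) → no; 3× C (X4, acyclic) → match.
That gives 3 matching atoms.

3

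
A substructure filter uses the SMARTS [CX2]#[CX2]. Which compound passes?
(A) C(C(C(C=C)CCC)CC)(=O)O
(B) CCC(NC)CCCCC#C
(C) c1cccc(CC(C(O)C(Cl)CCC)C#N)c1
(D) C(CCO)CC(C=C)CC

B

[CX2]#[CX2] describes a carbon-carbon triple bond (an alkyne).
(A) has a vinyl group (-CH=CH2) but the C=C is a double bond; both carbons are CX3, not CX2.
(B) contains an ethynyl group (-C#CH), which satisfies every atom and bond constraint.
(C) has a nitrile (-C#N) but the triple bond is C#N, not C#C.
(D) has a vinyl group (-CH=CH2) but the C=C is a double bond; both carbons are CX3, not CX2.
So the answer is (B).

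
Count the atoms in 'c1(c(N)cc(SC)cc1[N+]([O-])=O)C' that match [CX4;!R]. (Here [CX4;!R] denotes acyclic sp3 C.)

Check the 13 heavy atoms by environment: 6× c (aromatic, X3, in 6-ring) → no; 1× N (charge +1, X3, acyclic) → no; 1× O (charge -1, X1, acyclic) → no; 1× O (X1, acyclic) → no; 2× C (X4, acyclic) → match; 1× S (X2, acyclic) → no; 1× N (X3, acyclic) → no.
That gives 2 matching atoms.

2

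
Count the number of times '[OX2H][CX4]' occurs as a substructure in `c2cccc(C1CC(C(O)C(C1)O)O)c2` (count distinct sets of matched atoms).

3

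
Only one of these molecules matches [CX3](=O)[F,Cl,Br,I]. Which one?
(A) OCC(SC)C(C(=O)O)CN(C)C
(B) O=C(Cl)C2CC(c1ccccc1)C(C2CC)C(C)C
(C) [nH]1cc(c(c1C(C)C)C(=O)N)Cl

[CX3](=O)[F,Cl,Br,I] describes a carbonyl carbon bonded to a halogen (an acyl halide).
(A) has a carboxylic acid group (-C(=O)OH) but the carbonyl is bonded to -OH, not to a halogen.
(B) contains an acyl chloride (-C(=O)Cl), which satisfies every atom and bond constraint.
(C) has a chloro substituent but the Cl is not on a carbonyl carbon.
So the answer is (B).

B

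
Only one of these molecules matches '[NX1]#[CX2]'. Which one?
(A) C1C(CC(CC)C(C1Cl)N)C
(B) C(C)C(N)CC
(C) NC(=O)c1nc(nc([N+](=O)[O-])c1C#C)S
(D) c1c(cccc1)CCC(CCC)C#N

D

[NX1]#[CX2] describes a nitrogen triple-bonded to a two-connected carbon (a nitrile).
(A) has a primary amino group (-NH2) but the nitrogen is NX3 (three connections), not NX1 triple-bonded.
(B) has a primary amino group (-NH2) but the nitrogen is NX3 (three connections), not NX1 triple-bonded.
(C) has a primary amide (-C(=O)NH2) but the nitrogen is NX3, not NX1.
(D) contains a nitrile (-C#N), which satisfies every atom and bond constraint.
So the answer is (D).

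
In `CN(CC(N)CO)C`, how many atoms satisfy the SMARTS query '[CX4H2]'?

2

The query [CX4H2] means: sp3 carbon (X4) with exactly two hydrogens.
Check the 8 heavy atoms by environment: 2× C (H2, X4) → match; 1× C (H1, X4) → no; 1× N (H0, X3) → no; 2× C (H3, X4) → no; 1× N (H2, X3) → no; 1× O (H1, X2) → no.
That gives 2 matching atoms.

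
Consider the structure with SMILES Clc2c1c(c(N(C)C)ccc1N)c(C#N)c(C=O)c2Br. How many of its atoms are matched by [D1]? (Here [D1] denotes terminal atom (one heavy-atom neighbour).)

7

The query [D1] means: atom with exactly one heavy-atom neighbour (degree 1).
Check the 20 heavy atoms by environment: 8× c (aromatic, D3) → no; 2× c (aromatic, D2) → no; 1× Cl (D1) → match; 1× Br (D1) → match; 1× N (D3) → no; 2× C (D1) → match; 2× C (D2) → no; 2× N (D1) → match; 1× O (D1) → match.
Summing the matching environments: 1 + 1 + 2 + 2 + 1 = 7 matching atoms.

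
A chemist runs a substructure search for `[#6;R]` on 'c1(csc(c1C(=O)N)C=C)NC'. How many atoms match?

Check the 12 heavy atoms by environment: 1× s (aromatic, in 5-ring) → no; 4× c (aromatic, in 5-ring) → match; 4× C (acyclic) → no; 1× O (acyclic) → no; 2× N (acyclic) → no.
That gives 4 matching atoms.

4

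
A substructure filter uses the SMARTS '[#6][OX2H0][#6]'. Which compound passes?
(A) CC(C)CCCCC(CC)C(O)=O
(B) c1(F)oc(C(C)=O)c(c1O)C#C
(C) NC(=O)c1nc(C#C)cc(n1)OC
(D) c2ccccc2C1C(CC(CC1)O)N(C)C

C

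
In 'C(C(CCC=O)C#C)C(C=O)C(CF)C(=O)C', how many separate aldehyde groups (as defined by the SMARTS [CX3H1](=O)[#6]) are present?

2

[CX3H1](=O)[#6] is the SMARTS for an aldehyde: an sp2 carbon with one H, double-bonded to O and single-bonded to carbon.
The molecule carries 2 separate instances of an aldehyde (-CHO) meeting every constraint; each maps to a distinct set of atoms, giving 2 matches.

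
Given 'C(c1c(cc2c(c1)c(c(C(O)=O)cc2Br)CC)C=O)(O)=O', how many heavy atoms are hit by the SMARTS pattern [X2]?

2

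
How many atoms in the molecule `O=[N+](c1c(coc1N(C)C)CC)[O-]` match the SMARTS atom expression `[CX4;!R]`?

The query [CX4;!R] means: aliphatic carbon with four total connections, not in a ring.
Check the 13 heavy atoms by environment: 1× o (aromatic, X2, in 5-ring) → no; 4× c (aromatic, X3, in 5-ring) → no; 4× C (X4, acyclic) → match; 1× N (charge +1, X3, acyclic) → no; 1× O (charge -1, X1, acyclic) → no; 1× O (X1, acyclic) → no; 1× N (X3, acyclic) → no.
That gives 4 matching atoms.

4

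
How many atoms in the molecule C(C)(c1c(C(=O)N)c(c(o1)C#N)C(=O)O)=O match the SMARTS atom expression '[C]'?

Check the 16 heavy atoms by environment: 1× o (aromatic) → no; 4× c (aromatic) → no; 5× C → match; 2× N → no; 4× O → no.
That gives 5 matching atoms.

5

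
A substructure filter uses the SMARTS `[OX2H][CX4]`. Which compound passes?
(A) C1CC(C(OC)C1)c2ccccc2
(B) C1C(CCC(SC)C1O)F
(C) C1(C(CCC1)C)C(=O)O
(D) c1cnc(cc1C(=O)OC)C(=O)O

[OX2H][CX4] describes a hydroxyl oxygen bound to an sp3 (X4) carbon (an aliphatic alcohol).
(A) has a methoxy ether (-OCH3) but the oxygen has H0 (ether), not H1.
(B) contains a hydroxyl group (-OH), which satisfies every atom and bond constraint.
(C) has a carboxylic acid group (-C(=O)OH) but the -OH is on a CX3 carbonyl carbon, not a CX4 carbon.
(D) has a carboxylic acid group (-C(=O)OH) but the -OH is on a CX3 carbonyl carbon, not a CX4 carbon.
So the answer is (B).

B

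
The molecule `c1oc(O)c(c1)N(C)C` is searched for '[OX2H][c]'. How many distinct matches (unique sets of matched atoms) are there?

1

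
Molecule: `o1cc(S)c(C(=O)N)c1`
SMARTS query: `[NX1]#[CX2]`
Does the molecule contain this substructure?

No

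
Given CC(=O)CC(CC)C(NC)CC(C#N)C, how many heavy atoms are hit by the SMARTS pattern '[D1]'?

The query [D1] means: atom with exactly one heavy-atom neighbour (degree 1).
Check the 15 heavy atoms by environment: 4× C (D2) → no; 4× C (D3) → no; 4× C (D1) → match; 1× O (D1) → match; 1× N (D1) → match; 1× N (D2) → no.
Summing the matching environments: 4 + 1 + 1 = 6 matching atoms.

6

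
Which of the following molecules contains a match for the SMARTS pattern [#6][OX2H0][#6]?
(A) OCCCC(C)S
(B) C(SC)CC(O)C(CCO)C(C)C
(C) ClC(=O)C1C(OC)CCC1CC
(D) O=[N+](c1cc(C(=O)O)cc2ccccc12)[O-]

C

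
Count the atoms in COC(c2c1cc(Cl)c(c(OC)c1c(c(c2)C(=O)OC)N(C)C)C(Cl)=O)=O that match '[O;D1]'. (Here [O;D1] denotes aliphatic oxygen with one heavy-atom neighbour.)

The query [O;D1] means: aliphatic oxygen bonded to exactly one heavy atom.
Check the 27 heavy atoms by environment: 8× c (aromatic, D3) → no; 2× c (aromatic, D2) → no; 2× Cl (D1) → no; 3× O (D2) → no; 5× C (D1) → no; 3× C (D3) → no; 3× O (D1) → match; 1× N (D3) → no.
That gives 3 matching atoms.

3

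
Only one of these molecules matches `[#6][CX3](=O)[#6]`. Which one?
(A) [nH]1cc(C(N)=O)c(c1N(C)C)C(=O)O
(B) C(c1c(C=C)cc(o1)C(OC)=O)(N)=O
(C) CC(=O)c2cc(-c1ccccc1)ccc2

C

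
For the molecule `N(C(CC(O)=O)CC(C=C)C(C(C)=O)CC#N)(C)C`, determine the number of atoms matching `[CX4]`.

9

The query [CX4] means: C with X4: aliphatic carbon with exactly 4 total connections (bonds + H).
Check the 19 heavy atoms by environment: 9× C (X4) → match; 4× C (X3) → no; 1× C (X2) → no; 1× N (X1) → no; 2× O (X1) → no; 1× O (X2) → no; 1× N (X3) → no.
That gives 9 matching atoms.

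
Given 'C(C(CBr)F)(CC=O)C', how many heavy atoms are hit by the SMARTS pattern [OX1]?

1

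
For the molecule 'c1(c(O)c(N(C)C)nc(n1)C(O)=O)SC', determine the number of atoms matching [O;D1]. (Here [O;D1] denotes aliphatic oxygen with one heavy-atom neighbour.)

Check the 15 heavy atoms by environment: 2× n (aromatic, D2) → no; 4× c (aromatic, D3) → no; 1× C (D3) → no; 3× O (D1) → match; 1× S (D2) → no; 3× C (D1) → no; 1× N (D3) → no.
That gives 3 matching atoms.

3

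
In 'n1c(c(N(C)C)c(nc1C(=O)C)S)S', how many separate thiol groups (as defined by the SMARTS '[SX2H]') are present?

2

[SX2H] is the SMARTS for a thiol: an aliphatic sulfur with two connections, one being H.
The molecule carries 2 separate instances of a thiol (-SH) meeting every constraint; each maps to a distinct set of atoms, giving 2 matches.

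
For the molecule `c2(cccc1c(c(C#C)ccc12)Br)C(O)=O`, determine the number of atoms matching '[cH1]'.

The query [cH1] means: aromatic carbon bearing exactly one hydrogen.
Check the 16 heavy atoms by environment: 5× c (aromatic, H0) → no; 5× c (aromatic, H1) → match; 1× Br (H0) → no; 2× C (H0) → no; 1× O (H0) → no; 1× O (H1) → no; 1× C (H1) → no.
That gives 5 matching atoms.

5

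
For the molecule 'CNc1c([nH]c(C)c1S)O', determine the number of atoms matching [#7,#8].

3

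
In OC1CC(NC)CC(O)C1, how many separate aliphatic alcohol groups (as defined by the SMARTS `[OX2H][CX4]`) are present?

[OX2H][CX4] is the SMARTS for an aliphatic alcohol: a hydroxyl oxygen bound to an sp3 (X4) carbon.
The molecule carries 2 separate instances of a hydroxyl group (-OH) meeting every constraint; each maps to a distinct set of atoms, giving 2 matches.

2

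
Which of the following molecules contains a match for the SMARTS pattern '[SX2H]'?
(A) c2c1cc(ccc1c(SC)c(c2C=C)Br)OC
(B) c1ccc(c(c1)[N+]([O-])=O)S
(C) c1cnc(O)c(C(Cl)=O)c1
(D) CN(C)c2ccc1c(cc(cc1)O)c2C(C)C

B

[SX2H] describes an aliphatic sulfur with two connections, one being H (a thiol).
(A) has a methylthio ether (-SCH3) but the sulfur has H0 (bonded to two carbons), not H1.
(B) contains a thiol (-SH), which satisfies every atom and bond constraint.
(C) has a hydroxyl group (-OH) but it is an -OH, not an -SH.
(D) has a hydroxyl group (-OH) but it is an -OH, not an -SH.
So the answer is (B).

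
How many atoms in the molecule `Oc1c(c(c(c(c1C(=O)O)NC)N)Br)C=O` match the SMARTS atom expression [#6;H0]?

7

The query [#6;H0] means: any carbon with no attached hydrogen.
Check the 16 heavy atoms by environment: 6× c (aromatic, H0) → match; 1× N (H1) → no; 1× C (H3) → no; 2× O (H1) → no; 1× N (H2) → no; 1× C (H0) → match; 2× O (H0) → no; 1× Br (H0) → no; 1× C (H1) → no.
Summing the matching environments: 6 + 1 = 7 matching atoms.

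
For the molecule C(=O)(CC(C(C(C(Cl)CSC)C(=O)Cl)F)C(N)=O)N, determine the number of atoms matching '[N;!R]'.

2

Check the 19 heavy atoms by environment: 10× C (acyclic) → no; 2× Cl (acyclic) → no; 3× O (acyclic) → no; 1× F (acyclic) → no; 2× N (acyclic) → match; 1× S (acyclic) → no.
That gives 2 matching atoms.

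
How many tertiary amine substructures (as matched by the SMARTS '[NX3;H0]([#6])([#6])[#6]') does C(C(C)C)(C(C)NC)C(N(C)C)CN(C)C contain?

2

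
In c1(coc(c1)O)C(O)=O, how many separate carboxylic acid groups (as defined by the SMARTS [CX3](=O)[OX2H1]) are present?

1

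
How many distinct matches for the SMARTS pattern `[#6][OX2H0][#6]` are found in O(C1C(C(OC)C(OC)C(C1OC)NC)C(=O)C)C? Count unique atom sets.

4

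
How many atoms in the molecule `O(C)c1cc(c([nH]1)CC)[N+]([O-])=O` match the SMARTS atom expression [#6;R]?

The query [#6;R] means: carbon that is part of a ring.
Check the 12 heavy atoms by environment: 1× n (aromatic, in 5-ring) → no; 4× c (aromatic, in 5-ring) → match; 2× O (acyclic) → no; 3× C (acyclic) → no; 1× N (charge +1, acyclic) → no; 1× O (charge -1, acyclic) → no.
That gives 4 matching atoms.

4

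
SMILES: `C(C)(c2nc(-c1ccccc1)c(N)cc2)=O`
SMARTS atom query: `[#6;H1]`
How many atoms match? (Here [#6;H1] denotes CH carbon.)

7

The query [#6;H1] means: any carbon bearing exactly one hydrogen.
Check the 16 heavy atoms by environment: 1× n (aromatic, H0) → no; 4× c (aromatic, H0) → no; 7× c (aromatic, H1) → match; 1× N (H2) → no; 1× C (H0) → no; 1× O (H0) → no; 1× C (H3) → no.
That gives 7 matching atoms.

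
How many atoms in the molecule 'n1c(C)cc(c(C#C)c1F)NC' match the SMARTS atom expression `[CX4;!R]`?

2

The query [CX4;!R] means: aliphatic carbon with four total connections, not in a ring.
Check the 12 heavy atoms by environment: 1× n (aromatic, X2, in 6-ring) → no; 5× c (aromatic, X3, in 6-ring) → no; 1× N (X3, acyclic) → no; 2× C (X4, acyclic) → match; 1× F (X1, acyclic) → no; 2× C (X2, acyclic) → no.
That gives 2 matching atoms.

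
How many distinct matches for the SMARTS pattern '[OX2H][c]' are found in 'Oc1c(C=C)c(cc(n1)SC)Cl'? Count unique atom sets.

[OX2H][c] is the SMARTS for a phenol: a hydroxyl oxygen attached to an aromatic carbon.
Exactly one fragment in the molecule meets all constraints, giving 1 match.

1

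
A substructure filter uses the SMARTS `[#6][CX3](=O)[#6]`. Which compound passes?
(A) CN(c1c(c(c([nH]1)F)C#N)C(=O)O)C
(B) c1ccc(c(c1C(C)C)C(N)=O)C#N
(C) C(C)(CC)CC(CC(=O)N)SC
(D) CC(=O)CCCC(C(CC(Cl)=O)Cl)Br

D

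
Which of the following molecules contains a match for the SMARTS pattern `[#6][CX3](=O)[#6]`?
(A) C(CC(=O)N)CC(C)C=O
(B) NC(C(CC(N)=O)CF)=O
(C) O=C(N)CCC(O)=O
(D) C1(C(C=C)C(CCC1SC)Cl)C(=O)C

D

[#6][CX3](=O)[#6] describes a carbonyl carbon (no H) flanked by two carbons (a ketone).
(A) has an aldehyde (-CHO) but the carbonyl carbon has H1, so it is not flanked by two carbons.
(B) has a primary amide (-C(=O)NH2) but one neighbour of the carbonyl carbon is N, not C.
(C) has a carboxylic acid group (-C(=O)OH) but one neighbour of the carbonyl carbon is O, not C.
(D) contains an acetyl/ketone group (-C(=O)CH3), which satisfies every atom and bond constraint.
So the answer is (D).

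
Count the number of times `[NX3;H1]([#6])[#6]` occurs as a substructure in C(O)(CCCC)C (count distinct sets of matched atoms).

0

[NX3;H1]([#6])[#6] is the SMARTS for a secondary amine: a trivalent nitrogen with one H, bonded to two carbons.
No fragment in the molecule satisfies every constraint, giving 0 matches.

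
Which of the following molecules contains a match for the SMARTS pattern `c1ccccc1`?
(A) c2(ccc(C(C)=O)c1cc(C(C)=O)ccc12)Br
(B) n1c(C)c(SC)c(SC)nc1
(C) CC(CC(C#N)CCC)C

A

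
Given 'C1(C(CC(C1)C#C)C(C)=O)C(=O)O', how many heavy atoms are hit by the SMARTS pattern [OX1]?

2

The query [OX1] means: aliphatic oxygen with one total connection — typically a carbonyl =O or an oxide.
Check the 13 heavy atoms by environment: 6× C (X4) → no; 2× C (X3) → no; 2× O (X1) → match; 1× O (X2) → no; 2× C (X2) → no.
That gives 2 matching atoms.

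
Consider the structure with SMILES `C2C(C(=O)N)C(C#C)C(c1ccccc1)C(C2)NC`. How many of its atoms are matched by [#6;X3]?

7

Check the 19 heavy atoms by environment: 7× C (X4) → no; 6× c (aromatic, X3) → match; 2× C (X2) → no; 1× C (X3) → match; 1× O (X1) → no; 2× N (X3) → no.
Summing the matching environments: 6 + 1 = 7 matching atoms.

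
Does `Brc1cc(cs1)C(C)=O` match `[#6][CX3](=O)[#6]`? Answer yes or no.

Yes

The pattern [#6][CX3](=O)[#6] describes a carbonyl carbon (no H) flanked by two carbons — a ketone.
The molecule carries an acetyl/ketone group (-C(=O)CH3), whose atoms satisfy every constraint of the query, so the pattern matches.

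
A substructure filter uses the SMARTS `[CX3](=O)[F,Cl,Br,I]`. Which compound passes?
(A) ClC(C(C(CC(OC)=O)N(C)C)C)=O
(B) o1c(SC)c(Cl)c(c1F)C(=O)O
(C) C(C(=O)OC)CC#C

A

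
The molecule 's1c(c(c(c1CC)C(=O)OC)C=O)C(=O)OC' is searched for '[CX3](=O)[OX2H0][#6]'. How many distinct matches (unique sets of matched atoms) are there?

2

[CX3](=O)[OX2H0][#6] is the SMARTS for an ester: a carbonyl carbon bonded to an oxygen that is itself bonded to carbon (no H on that O).
The molecule carries 2 separate instances of a methyl-ester group (-C(=O)OCH3) meeting every constraint; each maps to a distinct set of atoms, giving 2 matches.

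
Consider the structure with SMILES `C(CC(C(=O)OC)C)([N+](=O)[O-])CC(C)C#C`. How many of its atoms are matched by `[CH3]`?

The query [CH3] means: aliphatic carbon with exactly three hydrogens.
Check the 16 heavy atoms by environment: 3× C (H3) → match; 4× C (H1) → no; 2× C (H2) → no; 2× C (H0) → no; 3× O (H0) → no; 1× N (charge +1, H0) → no; 1× O (charge -1, H0) → no.
That gives 3 matching atoms.

3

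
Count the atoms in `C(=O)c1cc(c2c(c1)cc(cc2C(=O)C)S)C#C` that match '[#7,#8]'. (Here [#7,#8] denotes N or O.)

Check the 18 heavy atoms by environment: 10× c (aromatic) → no; 1× S → no; 5× C → no; 2× O → match.
That gives 2 matching atoms.

2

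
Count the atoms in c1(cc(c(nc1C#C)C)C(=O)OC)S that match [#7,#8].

The query [#7,#8] means: nitrogen or oxygen (comma = OR).
Check the 14 heavy atoms by environment: 1× n (aromatic) → match; 5× c (aromatic) → no; 1× S → no; 5× C → no; 2× O → match.
Summing the matching environments: 1 + 2 = 3 matching atoms.

3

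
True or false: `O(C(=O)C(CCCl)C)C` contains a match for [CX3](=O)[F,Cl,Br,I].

False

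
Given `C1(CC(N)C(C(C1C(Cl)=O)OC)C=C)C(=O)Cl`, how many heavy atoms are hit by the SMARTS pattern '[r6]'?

The query [r6] means: r6 matches atoms in a six-membered ring.
Check the 17 heavy atoms by environment: 6× C (in 6-ring) → match; 1× N (acyclic) → no; 5× C (acyclic) → no; 3× O (acyclic) → no; 2× Cl (acyclic) → no.
That gives 6 matching atoms.

6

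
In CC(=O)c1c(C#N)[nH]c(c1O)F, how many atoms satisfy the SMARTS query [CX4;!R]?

Check the 12 heavy atoms by environment: 1× n (aromatic, X3, in 5-ring) → no; 4× c (aromatic, X3, in 5-ring) → no; 1× O (X2, acyclic) → no; 1× F (X1, acyclic) → no; 1× C (X3, acyclic) → no; 1× O (X1, acyclic) → no; 1× C (X4, acyclic) → match; 1× C (X2, acyclic) → no; 1× N (X1, acyclic) → no.
That gives 1 matching atom.

1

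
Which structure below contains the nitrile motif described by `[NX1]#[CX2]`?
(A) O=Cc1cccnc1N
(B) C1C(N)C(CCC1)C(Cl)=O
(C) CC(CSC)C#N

C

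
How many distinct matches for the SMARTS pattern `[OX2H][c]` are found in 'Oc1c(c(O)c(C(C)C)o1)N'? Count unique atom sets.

2

[OX2H][c] is the SMARTS for a phenol: a hydroxyl oxygen attached to an aromatic carbon.
The molecule carries 2 separate instances of a hydroxyl group (-OH) meeting every constraint; each maps to a distinct set of atoms, giving 2 matches.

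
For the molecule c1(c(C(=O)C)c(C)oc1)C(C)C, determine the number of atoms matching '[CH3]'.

The query [CH3] means: aliphatic carbon with exactly three hydrogens.
Check the 12 heavy atoms by environment: 1× o (aromatic, H0) → no; 3× c (aromatic, H0) → no; 1× c (aromatic, H1) → no; 1× C (H1) → no; 4× C (H3) → match; 1× C (H0) → no; 1× O (H0) → no.
That gives 4 matching atoms.

4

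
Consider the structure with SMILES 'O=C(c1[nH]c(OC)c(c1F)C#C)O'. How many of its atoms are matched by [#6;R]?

Check the 13 heavy atoms by environment: 1× n (aromatic, in 5-ring) → no; 4× c (aromatic, in 5-ring) → match; 1× F (acyclic) → no; 4× C (acyclic) → no; 3× O (acyclic) → no.
That gives 4 matching atoms.

4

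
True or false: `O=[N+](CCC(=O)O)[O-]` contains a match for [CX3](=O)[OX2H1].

True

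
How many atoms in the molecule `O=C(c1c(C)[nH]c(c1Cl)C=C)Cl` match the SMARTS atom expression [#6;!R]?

4

The query [#6;!R] means: carbon not in any ring.
Check the 12 heavy atoms by environment: 1× n (aromatic, in 5-ring) → no; 4× c (aromatic, in 5-ring) → no; 4× C (acyclic) → match; 2× Cl (acyclic) → no; 1× O (acyclic) → no.
That gives 4 matching atoms.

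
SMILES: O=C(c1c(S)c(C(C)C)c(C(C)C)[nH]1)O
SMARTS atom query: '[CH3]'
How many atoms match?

4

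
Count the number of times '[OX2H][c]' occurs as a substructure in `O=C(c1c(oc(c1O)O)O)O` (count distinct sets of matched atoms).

3

[OX2H][c] is the SMARTS for a phenol: a hydroxyl oxygen attached to an aromatic carbon.
The molecule carries 3 separate instances of a hydroxyl group (-OH) meeting every constraint; each maps to a distinct set of atoms, giving 3 matches.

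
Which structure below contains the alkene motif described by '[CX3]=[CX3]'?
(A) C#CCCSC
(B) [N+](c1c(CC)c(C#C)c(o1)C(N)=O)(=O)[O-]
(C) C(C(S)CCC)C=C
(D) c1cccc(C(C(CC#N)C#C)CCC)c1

[CX3]=[CX3] describes a non-aromatic C=C double bond between two sp2 carbons (an alkene).
(A) has an ethynyl group (-C#CH) but the C-C bond is a triple bond, not a double bond.
(B) has an ethynyl group (-C#CH) but the C-C bond is a triple bond, not a double bond.
(C) contains a vinyl group (-CH=CH2), which satisfies every atom and bond constraint.
(D) has an ethyl group (-CH2CH3) but its C-C bond is a single bond between CX4 carbons, not CX3=CX3.
So the answer is (C).

C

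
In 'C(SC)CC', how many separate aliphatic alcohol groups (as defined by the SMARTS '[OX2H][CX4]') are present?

[OX2H][CX4] is the SMARTS for an aliphatic alcohol: a hydroxyl oxygen bound to an sp3 (X4) carbon.
No fragment in the molecule satisfies every constraint, giving 0 matches.

0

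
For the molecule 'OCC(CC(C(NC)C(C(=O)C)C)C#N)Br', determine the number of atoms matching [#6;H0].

2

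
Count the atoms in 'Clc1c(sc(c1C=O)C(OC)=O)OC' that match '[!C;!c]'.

6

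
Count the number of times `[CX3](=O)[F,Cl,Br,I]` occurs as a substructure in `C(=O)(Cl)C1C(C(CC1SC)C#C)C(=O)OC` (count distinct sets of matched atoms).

1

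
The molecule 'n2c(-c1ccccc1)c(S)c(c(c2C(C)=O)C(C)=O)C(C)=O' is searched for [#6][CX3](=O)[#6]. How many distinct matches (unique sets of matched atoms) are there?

3

[#6][CX3](=O)[#6] is the SMARTS for a ketone: a carbonyl carbon (no H) flanked by two carbons.
The molecule carries 3 separate instances of an acetyl/ketone group (-C(=O)CH3) meeting every constraint; each maps to a distinct set of atoms, giving 3 matches.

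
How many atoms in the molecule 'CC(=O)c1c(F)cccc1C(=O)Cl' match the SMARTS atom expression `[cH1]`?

3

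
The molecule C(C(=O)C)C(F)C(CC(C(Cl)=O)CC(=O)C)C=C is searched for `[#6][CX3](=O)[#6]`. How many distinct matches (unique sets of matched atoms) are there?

[#6][CX3](=O)[#6] is the SMARTS for a ketone: a carbonyl carbon (no H) flanked by two carbons.
The molecule carries 2 separate instances of an acetyl/ketone group (-C(=O)CH3) meeting every constraint; each maps to a distinct set of atoms, giving 2 matches.

2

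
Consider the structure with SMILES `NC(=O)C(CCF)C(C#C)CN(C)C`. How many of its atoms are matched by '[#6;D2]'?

The query [#6;D2] means: any carbon bonded to exactly two heavy atoms.
Check the 14 heavy atoms by environment: 4× C (D2) → match; 3× C (D3) → no; 1× O (D1) → no; 1× N (D1) → no; 3× C (D1) → no; 1× F (D1) → no; 1× N (D3) → no.
That gives 4 matching atoms.

4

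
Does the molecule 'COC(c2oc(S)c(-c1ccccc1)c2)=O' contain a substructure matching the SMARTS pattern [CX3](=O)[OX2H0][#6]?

Yes

The pattern [CX3](=O)[OX2H0][#6] describes a carbonyl carbon bonded to an oxygen that is itself bonded to carbon (no H on that O) — an ester.
The molecule carries a methyl-ester group (-C(=O)OCH3), whose atoms satisfy every constraint of the query, so the pattern matches.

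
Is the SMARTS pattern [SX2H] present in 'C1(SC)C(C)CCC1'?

No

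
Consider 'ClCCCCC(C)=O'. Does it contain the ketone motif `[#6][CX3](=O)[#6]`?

The pattern [#6][CX3](=O)[#6] describes a carbonyl carbon (no H) flanked by two carbons — a ketone.
The molecule carries an acetyl/ketone group (-C(=O)CH3), whose atoms satisfy every constraint of the query, so the pattern matches.

Yes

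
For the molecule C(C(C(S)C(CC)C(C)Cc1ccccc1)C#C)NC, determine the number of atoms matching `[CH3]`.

Check the 20 heavy atoms by environment: 3× C (H2) → no; 5× C (H1) → no; 1× S (H1) → no; 1× N (H1) → no; 3× C (H3) → match; 1× c (aromatic, H0) → no; 5× c (aromatic, H1) → no; 1× C (H0) → no.
That gives 3 matching atoms.

3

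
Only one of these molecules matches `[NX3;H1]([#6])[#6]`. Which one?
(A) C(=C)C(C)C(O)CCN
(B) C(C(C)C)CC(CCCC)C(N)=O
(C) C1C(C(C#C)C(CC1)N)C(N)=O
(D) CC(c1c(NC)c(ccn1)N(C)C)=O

D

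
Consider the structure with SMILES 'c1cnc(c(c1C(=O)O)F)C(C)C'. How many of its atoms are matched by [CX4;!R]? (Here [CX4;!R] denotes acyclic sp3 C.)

Check the 13 heavy atoms by environment: 1× n (aromatic, X2, in 6-ring) → no; 5× c (aromatic, X3, in 6-ring) → no; 1× C (X3, acyclic) → no; 1× O (X1, acyclic) → no; 1× O (X2, acyclic) → no; 1× F (X1, acyclic) → no; 3× C (X4, acyclic) → match.
That gives 3 matching atoms.

3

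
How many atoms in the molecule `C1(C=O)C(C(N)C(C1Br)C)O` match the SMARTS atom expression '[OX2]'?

The query [OX2] means: aliphatic oxygen with two total connections — ether, hydroxyl, or ester single-bond O.
Check the 11 heavy atoms by environment: 6× C (X4) → no; 1× N (X3) → no; 1× Br (X1) → no; 1× O (X2) → match; 1× C (X3) → no; 1× O (X1) → no.
That gives 1 matching atom.

1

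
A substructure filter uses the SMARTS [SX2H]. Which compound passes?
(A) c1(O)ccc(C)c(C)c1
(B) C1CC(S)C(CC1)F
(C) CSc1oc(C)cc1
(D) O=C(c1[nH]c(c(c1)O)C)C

[SX2H] describes an aliphatic sulfur with two connections, one being H (a thiol).
(A) has a hydroxyl group (-OH) but it is an -OH, not an -SH.
(B) contains a thiol (-SH), which satisfies every atom and bond constraint.
(C) has a methylthio ether (-SCH3) but the sulfur has H0 (bonded to two carbons), not H1.
(D) has a hydroxyl group (-OH) but it is an -OH, not an -SH.
So the answer is (B).

B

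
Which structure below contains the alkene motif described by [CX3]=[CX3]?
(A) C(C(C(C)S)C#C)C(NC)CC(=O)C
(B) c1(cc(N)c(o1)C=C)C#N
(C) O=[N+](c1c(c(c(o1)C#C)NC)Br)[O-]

B

[CX3]=[CX3] describes a non-aromatic C=C double bond between two sp2 carbons (an alkene).
(A) has an ethynyl group (-C#CH) but the C-C bond is a triple bond, not a double bond.
(B) contains a vinyl group (-CH=CH2), which satisfies every atom and bond constraint.
(C) has an ethynyl group (-C#CH) but the C-C bond is a triple bond, not a double bond.
So the answer is (B).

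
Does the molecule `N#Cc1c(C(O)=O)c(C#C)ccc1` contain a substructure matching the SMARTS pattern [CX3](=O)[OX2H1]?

The pattern [CX3](=O)[OX2H1] describes an sp2 carbon double-bonded to O and single-bonded to an -OH oxygen — a carboxylic acid.
The molecule carries a carboxylic acid group (-C(=O)OH), whose atoms satisfy every constraint of the query, so the pattern matches.

Yes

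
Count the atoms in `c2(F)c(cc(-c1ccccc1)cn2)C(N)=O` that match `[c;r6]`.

11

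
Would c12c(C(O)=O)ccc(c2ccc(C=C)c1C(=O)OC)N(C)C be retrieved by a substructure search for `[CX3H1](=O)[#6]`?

No

The pattern [CX3H1](=O)[#6] describes an sp2 carbon with one H, double-bonded to O and single-bonded to carbon — an aldehyde.
The closest candidate here is a carboxylic acid group (-C(=O)OH), but the carbonyl carbon has H0 and is bonded to O, not H1. No other fragment satisfies the full query, so there is no match.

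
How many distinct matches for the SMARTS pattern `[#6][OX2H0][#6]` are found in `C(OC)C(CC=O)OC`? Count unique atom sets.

2

[#6][OX2H0][#6] is the SMARTS for an ether: an aliphatic oxygen bridging two carbons with no H on the oxygen.
The molecule carries 2 separate instances of a methoxy ether (-OCH3) meeting every constraint; each maps to a distinct set of atoms, giving 2 matches.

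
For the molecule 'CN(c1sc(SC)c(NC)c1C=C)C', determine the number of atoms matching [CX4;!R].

4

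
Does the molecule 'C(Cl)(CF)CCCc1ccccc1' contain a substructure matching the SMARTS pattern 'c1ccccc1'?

Yes

The pattern c1ccccc1 describes six aromatic carbons in a ring — a benzene ring.
The molecule carries a phenyl ring, whose atoms satisfy every constraint of the query, so the pattern matches.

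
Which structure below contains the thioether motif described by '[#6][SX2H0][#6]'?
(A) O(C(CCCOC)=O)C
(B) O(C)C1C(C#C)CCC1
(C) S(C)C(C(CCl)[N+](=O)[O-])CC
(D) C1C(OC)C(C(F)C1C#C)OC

C

[#6][SX2H0][#6] describes an aliphatic sulfur bridging two carbons with no H on the sulfur (a thioether).
(A) has a methoxy ether (-OCH3) but the bridging atom is O, not S.
(B) has a methoxy ether (-OCH3) but the bridging atom is O, not S.
(C) contains a methylthio ether (-SCH3), which satisfies every atom and bond constraint.
(D) has a methoxy ether (-OCH3) but the bridging atom is O, not S.
So the answer is (C).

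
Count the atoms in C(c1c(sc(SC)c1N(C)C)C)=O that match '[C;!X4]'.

1

The query [C;!X4] means: aliphatic carbon that does not have four total connections.
Check the 13 heavy atoms by environment: 1× s (aromatic, X2) → no; 4× c (aromatic, X3) → no; 1× C (X3) → match; 1× O (X1) → no; 4× C (X4) → no; 1× S (X2) → no; 1× N (X3) → no.
That gives 1 matching atom.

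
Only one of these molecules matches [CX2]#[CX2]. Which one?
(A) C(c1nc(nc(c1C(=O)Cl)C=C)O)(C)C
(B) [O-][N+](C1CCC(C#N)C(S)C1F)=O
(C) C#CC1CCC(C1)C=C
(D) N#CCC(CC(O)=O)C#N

[CX2]#[CX2] describes a carbon-carbon triple bond (an alkyne).
(A) has a vinyl group (-CH=CH2) but the C=C is a double bond; both carbons are CX3, not CX2.
(B) has a nitrile (-C#N) but the triple bond is C#N, not C#C.
(C) contains an ethynyl group (-C#CH), which satisfies every atom and bond constraint.
(D) has a nitrile (-C#N) but the triple bond is C#N, not C#C.
So the answer is (C).

C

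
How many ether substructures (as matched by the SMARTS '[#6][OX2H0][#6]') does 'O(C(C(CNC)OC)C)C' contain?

[#6][OX2H0][#6] is the SMARTS for an ether: an aliphatic oxygen bridging two carbons with no H on the oxygen.
The molecule carries 2 separate instances of a methoxy ether (-OCH3) meeting every constraint; each maps to a distinct set of atoms, giving 2 matches.

2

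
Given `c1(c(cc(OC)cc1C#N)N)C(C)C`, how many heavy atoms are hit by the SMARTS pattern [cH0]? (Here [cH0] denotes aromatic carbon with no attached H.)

4

The query [cH0] means: aromatic carbon with no attached hydrogen (substituted or ring-fusion).
Check the 14 heavy atoms by environment: 4× c (aromatic, H0) → match; 2× c (aromatic, H1) → no; 1× C (H1) → no; 3× C (H3) → no; 1× C (H0) → no; 1× N (H0) → no; 1× O (H0) → no; 1× N (H2) → no.
That gives 4 matching atoms.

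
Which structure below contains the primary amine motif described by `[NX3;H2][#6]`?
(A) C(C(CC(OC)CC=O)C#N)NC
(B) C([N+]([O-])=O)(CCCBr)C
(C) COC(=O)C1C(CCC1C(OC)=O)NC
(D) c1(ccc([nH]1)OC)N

[NX3;H2][#6] describes a trivalent nitrogen with two H attached to carbon (a primary amine).
(A) has an N-methylamino group (-NHCH3) but the nitrogen bears two carbons and only one H (H1), not H2.
(B) has a nitro group (-[N+](=O)[O-]) but the nitrogen is [N+] with no H, not NX3H2.
(C) has an N-methylamino group (-NHCH3) but the nitrogen bears two carbons and only one H (H1), not H2.
(D) contains a primary amino group (-NH2), which satisfies every atom and bond constraint.
So the answer is (D).

D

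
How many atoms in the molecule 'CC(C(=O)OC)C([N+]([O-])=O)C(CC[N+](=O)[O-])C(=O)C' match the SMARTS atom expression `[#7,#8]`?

Check the 19 heavy atoms by environment: 10× C → no; 2× N (charge +1) → match; 2× O (charge -1) → match; 5× O → match.
Summing the matching environments: 2 + 2 + 5 = 9 matching atoms.

9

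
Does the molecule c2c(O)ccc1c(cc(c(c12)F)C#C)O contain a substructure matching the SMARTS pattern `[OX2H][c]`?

Yes

The pattern [OX2H][c] describes a hydroxyl oxygen attached to an aromatic carbon — a phenol.
The molecule carries a hydroxyl group (-OH), whose atoms satisfy every constraint of the query, so the pattern matches.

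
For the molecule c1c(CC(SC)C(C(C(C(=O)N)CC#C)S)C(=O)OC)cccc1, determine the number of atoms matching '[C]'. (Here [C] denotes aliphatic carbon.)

12

Check the 24 heavy atoms by environment: 12× C → match; 6× c (aromatic) → no; 2× S → no; 3× O → no; 1× N → no.
That gives 12 matching atoms.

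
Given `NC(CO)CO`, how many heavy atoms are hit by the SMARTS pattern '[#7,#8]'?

3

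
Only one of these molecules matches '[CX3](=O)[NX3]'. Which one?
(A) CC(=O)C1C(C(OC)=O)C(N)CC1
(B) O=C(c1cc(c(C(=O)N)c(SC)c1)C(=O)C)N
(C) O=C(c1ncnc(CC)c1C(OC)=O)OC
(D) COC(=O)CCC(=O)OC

B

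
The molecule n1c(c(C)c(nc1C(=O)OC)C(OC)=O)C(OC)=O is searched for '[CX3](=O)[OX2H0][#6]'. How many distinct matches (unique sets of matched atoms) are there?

3

[CX3](=O)[OX2H0][#6] is the SMARTS for an ester: a carbonyl carbon bonded to an oxygen that is itself bonded to carbon (no H on that O).
The molecule carries 3 separate instances of a methyl-ester group (-C(=O)OCH3) meeting every constraint; each maps to a distinct set of atoms, giving 3 matches.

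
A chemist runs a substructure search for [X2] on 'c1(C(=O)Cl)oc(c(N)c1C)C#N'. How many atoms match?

The query [X2] means: any atom with exactly two total connections (bonds + H).
Check the 12 heavy atoms by environment: 1× o (aromatic, X2) → match; 4× c (aromatic, X3) → no; 1× C (X3) → no; 1× O (X1) → no; 1× Cl (X1) → no; 1× N (X3) → no; 1× C (X4) → no; 1× C (X2) → match; 1× N (X1) → no.
Summing the matching environments: 1 + 1 = 2 matching atoms.

2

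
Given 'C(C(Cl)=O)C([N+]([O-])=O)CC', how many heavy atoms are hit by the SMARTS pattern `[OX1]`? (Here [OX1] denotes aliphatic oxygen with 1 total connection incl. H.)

3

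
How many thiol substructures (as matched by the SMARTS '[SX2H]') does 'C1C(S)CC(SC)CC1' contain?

1

[SX2H] is the SMARTS for a thiol: an aliphatic sulfur with two connections, one being H.
Exactly one fragment in the molecule meets all constraints, giving 1 match.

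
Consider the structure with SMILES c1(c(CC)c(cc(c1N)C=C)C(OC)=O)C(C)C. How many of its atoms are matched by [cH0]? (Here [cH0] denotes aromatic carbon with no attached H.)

The query [cH0] means: aromatic carbon with no attached hydrogen (substituted or ring-fusion).
Check the 18 heavy atoms by environment: 5× c (aromatic, H0) → match; 1× c (aromatic, H1) → no; 2× C (H1) → no; 2× C (H2) → no; 1× N (H2) → no; 4× C (H3) → no; 1× C (H0) → no; 2× O (H0) → no.
That gives 5 matching atoms.

5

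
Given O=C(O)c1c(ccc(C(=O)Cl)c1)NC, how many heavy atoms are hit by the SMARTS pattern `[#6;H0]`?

5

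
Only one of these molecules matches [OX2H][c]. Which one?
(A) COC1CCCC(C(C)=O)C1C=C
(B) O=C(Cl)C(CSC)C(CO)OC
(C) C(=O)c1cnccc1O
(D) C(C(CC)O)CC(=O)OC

[OX2H][c] describes a hydroxyl oxygen attached to an aromatic carbon (a phenol).
(A) has a methoxy ether (-OCH3) but the oxygen has H0, not H1.
(B) has a hydroxyl group (-OH) but the -OH is on an aliphatic carbon, not an aromatic c.
(C) contains a hydroxyl group (-OH), which satisfies every atom and bond constraint.
(D) has a hydroxyl group (-OH) but the -OH is on an aliphatic carbon, not an aromatic c.
So the answer is (C).

C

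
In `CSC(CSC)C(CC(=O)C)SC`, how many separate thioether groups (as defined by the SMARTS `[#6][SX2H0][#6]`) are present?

3

[#6][SX2H0][#6] is the SMARTS for a thioether: an aliphatic sulfur bridging two carbons with no H on the sulfur.
The molecule carries 3 separate instances of a methylthio ether (-SCH3) meeting every constraint; each maps to a distinct set of atoms, giving 3 matches.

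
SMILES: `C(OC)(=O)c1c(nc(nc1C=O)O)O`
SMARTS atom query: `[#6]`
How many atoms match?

7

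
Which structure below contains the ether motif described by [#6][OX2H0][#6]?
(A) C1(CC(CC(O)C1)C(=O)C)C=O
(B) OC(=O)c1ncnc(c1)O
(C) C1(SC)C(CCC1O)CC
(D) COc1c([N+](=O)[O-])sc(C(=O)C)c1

[#6][OX2H0][#6] describes an aliphatic oxygen bridging two carbons with no H on the oxygen (an ether).
(A) has a hydroxyl group (-OH) but the oxygen has H1, not H0 bridging two carbons.
(B) has a carboxylic acid group (-C(=O)OH) but the -OH oxygen has H1; the =O is OX1, not OX2.
(C) has a hydroxyl group (-OH) but the oxygen has H1, not H0 bridging two carbons.
(D) contains a methoxy ether (-OCH3), which satisfies every atom and bond constraint.
So the answer is (D).

D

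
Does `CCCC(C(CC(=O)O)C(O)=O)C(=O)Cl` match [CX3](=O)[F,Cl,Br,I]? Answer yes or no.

Yes

The pattern [CX3](=O)[F,Cl,Br,I] describes a carbonyl carbon bonded to a halogen — an acyl halide.
The molecule carries an acyl chloride (-C(=O)Cl), whose atoms satisfy every constraint of the query, so the pattern matches.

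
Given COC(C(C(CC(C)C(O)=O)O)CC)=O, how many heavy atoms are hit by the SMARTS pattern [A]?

The query [A] means: A matches any aliphatic (non-aromatic) heavy atom.
Check the 15 heavy atoms by environment: 10× C → match; 5× O → match.
Summing the matching environments: 10 + 5 = 15 matching atoms.

15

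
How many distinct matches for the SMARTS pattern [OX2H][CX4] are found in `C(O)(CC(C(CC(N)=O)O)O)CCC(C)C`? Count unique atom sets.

3

[OX2H][CX4] is the SMARTS for an aliphatic alcohol: a hydroxyl oxygen bound to an sp3 (X4) carbon.
The molecule carries 3 separate instances of a hydroxyl group (-OH) meeting every constraint; each maps to a distinct set of atoms, giving 3 matches.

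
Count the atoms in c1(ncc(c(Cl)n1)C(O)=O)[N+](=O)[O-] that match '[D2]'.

The query [D2] means: atom with exactly two heavy-atom neighbours.
Check the 13 heavy atoms by environment: 2× n (aromatic, D2) → match; 3× c (aromatic, D3) → no; 1× c (aromatic, D2) → match; 1× N (charge +1, D3) → no; 1× O (charge -1, D1) → no; 3× O (D1) → no; 1× C (D3) → no; 1× Cl (D1) → no.
Summing the matching environments: 2 + 1 = 3 matching atoms.

3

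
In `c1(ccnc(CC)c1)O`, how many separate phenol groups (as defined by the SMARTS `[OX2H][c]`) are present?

[OX2H][c] is the SMARTS for a phenol: a hydroxyl oxygen attached to an aromatic carbon.
Exactly one fragment in the molecule meets all constraints, giving 1 match.

1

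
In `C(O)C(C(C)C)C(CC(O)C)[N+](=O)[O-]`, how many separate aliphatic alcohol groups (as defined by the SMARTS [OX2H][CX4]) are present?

2

[OX2H][CX4] is the SMARTS for an aliphatic alcohol: a hydroxyl oxygen bound to an sp3 (X4) carbon.
The molecule carries 2 separate instances of a hydroxyl group (-OH) meeting every constraint; each maps to a distinct set of atoms, giving 2 matches.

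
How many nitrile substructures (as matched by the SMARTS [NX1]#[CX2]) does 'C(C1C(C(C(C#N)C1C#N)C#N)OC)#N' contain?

4

[NX1]#[CX2] is the SMARTS for a nitrile: a nitrogen triple-bonded to a two-connected carbon.
The molecule carries 4 separate instances of a nitrile (-C#N) meeting every constraint; each maps to a distinct set of atoms, giving 4 matches.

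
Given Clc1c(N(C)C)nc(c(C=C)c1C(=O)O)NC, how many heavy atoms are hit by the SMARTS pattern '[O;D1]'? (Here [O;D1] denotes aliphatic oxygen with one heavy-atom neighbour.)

Check the 17 heavy atoms by environment: 1× n (aromatic, D2) → no; 5× c (aromatic, D3) → no; 1× C (D2) → no; 4× C (D1) → no; 1× N (D2) → no; 1× N (D3) → no; 1× Cl (D1) → no; 1× C (D3) → no; 2× O (D1) → match.
That gives 2 matching atoms.

2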